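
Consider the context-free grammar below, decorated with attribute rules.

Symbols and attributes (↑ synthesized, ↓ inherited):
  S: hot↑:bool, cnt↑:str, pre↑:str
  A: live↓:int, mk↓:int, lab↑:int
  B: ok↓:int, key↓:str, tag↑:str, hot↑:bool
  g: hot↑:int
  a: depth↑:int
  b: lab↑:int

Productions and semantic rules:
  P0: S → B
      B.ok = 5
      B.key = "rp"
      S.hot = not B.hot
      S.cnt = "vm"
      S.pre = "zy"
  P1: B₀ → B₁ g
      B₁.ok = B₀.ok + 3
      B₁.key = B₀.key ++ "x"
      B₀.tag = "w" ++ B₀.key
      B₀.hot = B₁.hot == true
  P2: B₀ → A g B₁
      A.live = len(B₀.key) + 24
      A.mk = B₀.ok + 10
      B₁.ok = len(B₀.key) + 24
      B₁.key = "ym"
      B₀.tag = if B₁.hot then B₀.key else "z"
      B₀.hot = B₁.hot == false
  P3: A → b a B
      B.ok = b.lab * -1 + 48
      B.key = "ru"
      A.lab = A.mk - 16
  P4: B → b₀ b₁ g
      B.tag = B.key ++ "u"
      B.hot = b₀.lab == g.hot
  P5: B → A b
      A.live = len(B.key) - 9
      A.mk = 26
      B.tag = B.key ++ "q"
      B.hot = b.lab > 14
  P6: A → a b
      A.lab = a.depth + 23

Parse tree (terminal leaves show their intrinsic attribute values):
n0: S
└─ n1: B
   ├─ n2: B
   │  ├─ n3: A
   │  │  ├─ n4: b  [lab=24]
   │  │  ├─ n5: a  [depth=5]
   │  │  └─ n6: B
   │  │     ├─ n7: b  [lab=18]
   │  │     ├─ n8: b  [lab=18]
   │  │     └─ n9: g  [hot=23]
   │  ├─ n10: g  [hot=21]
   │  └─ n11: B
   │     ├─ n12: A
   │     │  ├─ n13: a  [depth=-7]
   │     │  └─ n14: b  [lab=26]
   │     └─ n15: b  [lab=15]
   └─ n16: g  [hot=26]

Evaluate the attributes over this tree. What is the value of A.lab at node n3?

1. n1.ok = 5  [5]
2. n1.key = "rp"  ["rp"]
3. n2.ok = 8  [B₀.ok + 3]
4. n2.key = "rpx"  [B₀.key ++ "x"]
5. n3.live = 27  [len(B₀.key) + 24]
6. n3.mk = 18  [B₀.ok + 10]
7. n4.lab = 24  [terminal]
8. n5.depth = 5  [terminal]
9. n6.ok = 24  [b.lab * -1 + 48]
10. n6.key = "ru"  ["ru"]
11. n7.lab = 18  [terminal]
12. n8.lab = 18  [terminal]
13. n9.hot = 23  [terminal]
14. n6.tag = "ruu"  [B.key ++ "u"]
15. n6.hot = false  [b₀.lab == g.hot]
16. n3.lab = 2  [A.mk - 16]
17. n10.hot = 21  [terminal]
18. n11.ok = 27  [len(B₀.key) + 24]
19. n11.key = "ym"  ["ym"]
20. n12.live = -7  [len(B.key) - 9]
21. n12.mk = 26  [26]
22. n13.depth = -7  [terminal]
23. n14.lab = 26  [terminal]
24. n12.lab = 16  [a.depth + 23]
25. n15.lab = 15  [terminal]
26. n11.tag = "ymq"  [B.key ++ "q"]
27. n11.hot = true  [b.lab > 14]
28. n2.tag = "rpx"  [if B₁.hot then B₀.key else "z"]
29. n2.hot = false  [B₁.hot == false]
30. n16.hot = 26  [terminal]
31. n1.tag = "wrp"  ["w" ++ B₀.key]
32. n1.hot = false  [B₁.hot == true]
33. n0.hot = true  [not B.hot]
34. n0.cnt = "vm"  ["vm"]
35. n0.pre = "zy"  ["zy"]

2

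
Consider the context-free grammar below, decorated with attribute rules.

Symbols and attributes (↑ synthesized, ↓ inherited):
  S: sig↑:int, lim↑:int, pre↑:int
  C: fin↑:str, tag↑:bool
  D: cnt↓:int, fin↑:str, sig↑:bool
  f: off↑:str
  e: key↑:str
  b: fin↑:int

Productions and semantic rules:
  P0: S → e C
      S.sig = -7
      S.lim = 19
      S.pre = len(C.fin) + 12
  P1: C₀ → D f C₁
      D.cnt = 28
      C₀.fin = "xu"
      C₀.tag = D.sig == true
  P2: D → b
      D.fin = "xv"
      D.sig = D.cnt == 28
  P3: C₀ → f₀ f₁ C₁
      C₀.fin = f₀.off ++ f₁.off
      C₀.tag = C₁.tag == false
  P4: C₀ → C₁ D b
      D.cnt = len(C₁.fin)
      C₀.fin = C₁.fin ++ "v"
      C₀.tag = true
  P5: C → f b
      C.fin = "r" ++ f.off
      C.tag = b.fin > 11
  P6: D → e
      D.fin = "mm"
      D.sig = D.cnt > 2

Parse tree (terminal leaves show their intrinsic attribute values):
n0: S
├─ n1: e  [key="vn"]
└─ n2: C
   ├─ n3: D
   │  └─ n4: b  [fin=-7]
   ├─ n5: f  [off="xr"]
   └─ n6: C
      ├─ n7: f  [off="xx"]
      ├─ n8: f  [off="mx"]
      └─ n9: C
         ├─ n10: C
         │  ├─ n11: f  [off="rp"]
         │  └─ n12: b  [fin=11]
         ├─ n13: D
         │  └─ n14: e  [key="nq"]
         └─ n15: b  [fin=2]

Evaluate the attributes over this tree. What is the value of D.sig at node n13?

1. n1.key = "vn"  [terminal]
2. n3.cnt = 28  [28]
3. n4.fin = -7  [terminal]
4. n3.fin = "xv"  ["xv"]
5. n3.sig = true  [D.cnt == 28]
6. n5.off = "xr"  [terminal]
7. n7.off = "xx"  [terminal]
8. n8.off = "mx"  [terminal]
9. n11.off = "rp"  [terminal]
10. n12.fin = 11  [terminal]
11. n10.fin = "rrp"  ["r" ++ f.off]
12. n10.tag = false  [b.fin > 11]
13. n13.cnt = 3  [len(C₁.fin)]
14. n14.key = "nq"  [terminal]
15. n13.fin = "mm"  ["mm"]
16. n13.sig = true  [D.cnt > 2]
17. n15.fin = 2  [terminal]
18. n9.fin = "rrpv"  [C₁.fin ++ "v"]
19. n9.tag = true  [true]
20. n6.fin = "xxmx"  [f₀.off ++ f₁.off]
21. n6.tag = false  [C₁.tag == false]
22. n2.fin = "xu"  ["xu"]
23. n2.tag = true  [D.sig == true]
24. n0.sig = -7  [-7]
25. n0.lim = 19  [19]
26. n0.pre = 14  [len(C.fin) + 12]

true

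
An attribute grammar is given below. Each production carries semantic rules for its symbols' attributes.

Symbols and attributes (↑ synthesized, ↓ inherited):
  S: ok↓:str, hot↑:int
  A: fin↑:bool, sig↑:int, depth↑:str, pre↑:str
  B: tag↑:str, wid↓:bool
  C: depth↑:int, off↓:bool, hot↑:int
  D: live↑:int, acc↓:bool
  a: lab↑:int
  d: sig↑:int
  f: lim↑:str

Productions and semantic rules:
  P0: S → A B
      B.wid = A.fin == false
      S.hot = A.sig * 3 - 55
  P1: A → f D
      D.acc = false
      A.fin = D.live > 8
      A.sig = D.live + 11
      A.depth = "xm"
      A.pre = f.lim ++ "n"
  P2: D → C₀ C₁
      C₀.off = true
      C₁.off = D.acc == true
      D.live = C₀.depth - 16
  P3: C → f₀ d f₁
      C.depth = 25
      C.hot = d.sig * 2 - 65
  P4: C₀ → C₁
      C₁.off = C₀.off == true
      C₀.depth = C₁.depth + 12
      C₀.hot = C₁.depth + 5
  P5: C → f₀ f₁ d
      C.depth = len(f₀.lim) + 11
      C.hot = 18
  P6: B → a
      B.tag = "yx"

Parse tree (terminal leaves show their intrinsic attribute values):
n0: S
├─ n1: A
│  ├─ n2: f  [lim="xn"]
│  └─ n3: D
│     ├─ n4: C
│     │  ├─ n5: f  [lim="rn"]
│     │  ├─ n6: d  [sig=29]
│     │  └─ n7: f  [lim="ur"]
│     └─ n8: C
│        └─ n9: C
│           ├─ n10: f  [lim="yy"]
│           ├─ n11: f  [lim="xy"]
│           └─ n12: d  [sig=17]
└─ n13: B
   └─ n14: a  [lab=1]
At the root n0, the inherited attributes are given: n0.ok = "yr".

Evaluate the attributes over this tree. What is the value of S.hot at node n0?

1. n0.ok = "yr"  [given at root]
2. n2.lim = "xn"  [terminal]
3. n3.acc = false  [false]
4. n4.off = true  [true]
5. n5.lim = "rn"  [terminal]
6. n6.sig = 29  [terminal]
7. n7.lim = "ur"  [terminal]
8. n4.depth = 25  [25]
9. n4.hot = -7  [d.sig * 2 - 65]
10. n8.off = false  [D.acc == true]
11. n9.off = false  [C₀.off == true]
12. n10.lim = "yy"  [terminal]
13. n11.lim = "xy"  [terminal]
14. n12.sig = 17  [terminal]
15. n9.depth = 13  [len(f₀.lim) + 11]
16. n9.hot = 18  [18]
17. n8.depth = 25  [C₁.depth + 12]
18. n8.hot = 18  [C₁.depth + 5]
19. n3.live = 9  [C₀.depth - 16]
20. n1.fin = true  [D.live > 8]
21. n1.sig = 20  [D.live + 11]
22. n1.depth = "xm"  ["xm"]
23. n1.pre = "xnn"  [f.lim ++ "n"]
24. n13.wid = false  [A.fin == false]
25. n14.lab = 1  [terminal]
26. n13.tag = "yx"  ["yx"]
27. n0.hot = 5  [A.sig * 3 - 55]

5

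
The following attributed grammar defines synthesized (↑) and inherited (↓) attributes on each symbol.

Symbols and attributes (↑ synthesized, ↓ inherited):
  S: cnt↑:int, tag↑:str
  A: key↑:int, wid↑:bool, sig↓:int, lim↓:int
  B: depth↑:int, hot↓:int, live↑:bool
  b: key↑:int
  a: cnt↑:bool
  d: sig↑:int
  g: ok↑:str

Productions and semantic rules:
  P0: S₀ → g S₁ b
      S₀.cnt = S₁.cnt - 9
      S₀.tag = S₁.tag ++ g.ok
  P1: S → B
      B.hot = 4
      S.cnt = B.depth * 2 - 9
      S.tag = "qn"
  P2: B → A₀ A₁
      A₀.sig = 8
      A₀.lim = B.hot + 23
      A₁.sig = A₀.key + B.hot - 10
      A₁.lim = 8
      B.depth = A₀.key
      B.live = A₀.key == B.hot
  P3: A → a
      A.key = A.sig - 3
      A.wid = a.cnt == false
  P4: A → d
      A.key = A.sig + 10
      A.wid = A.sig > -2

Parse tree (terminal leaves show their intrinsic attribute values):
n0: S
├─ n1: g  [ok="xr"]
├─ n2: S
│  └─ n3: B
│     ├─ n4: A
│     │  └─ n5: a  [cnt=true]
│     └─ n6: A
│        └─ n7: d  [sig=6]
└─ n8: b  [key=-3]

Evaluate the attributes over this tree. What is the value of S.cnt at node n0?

1. n1.ok = "xr"  [terminal]
2. n3.hot = 4  [4]
3. n4.sig = 8  [8]
4. n4.lim = 27  [B.hot + 23]
5. n5.cnt = true  [terminal]
6. n4.key = 5  [A.sig - 3]
7. n4.wid = false  [a.cnt == false]
8. n6.sig = -1  [A₀.key + B.hot - 10]
9. n6.lim = 8  [8]
10. n7.sig = 6  [terminal]
11. n6.key = 9  [A.sig + 10]
12. n6.wid = true  [A.sig > -2]
13. n3.depth = 5  [A₀.key]
14. n3.live = false  [A₀.key == B.hot]
15. n2.cnt = 1  [B.depth * 2 - 9]
16. n2.tag = "qn"  ["qn"]
17. n8.key = -3  [terminal]
18. n0.cnt = -8  [S₁.cnt - 9]
19. n0.tag = "qnxr"  [S₁.tag ++ g.ok]

-8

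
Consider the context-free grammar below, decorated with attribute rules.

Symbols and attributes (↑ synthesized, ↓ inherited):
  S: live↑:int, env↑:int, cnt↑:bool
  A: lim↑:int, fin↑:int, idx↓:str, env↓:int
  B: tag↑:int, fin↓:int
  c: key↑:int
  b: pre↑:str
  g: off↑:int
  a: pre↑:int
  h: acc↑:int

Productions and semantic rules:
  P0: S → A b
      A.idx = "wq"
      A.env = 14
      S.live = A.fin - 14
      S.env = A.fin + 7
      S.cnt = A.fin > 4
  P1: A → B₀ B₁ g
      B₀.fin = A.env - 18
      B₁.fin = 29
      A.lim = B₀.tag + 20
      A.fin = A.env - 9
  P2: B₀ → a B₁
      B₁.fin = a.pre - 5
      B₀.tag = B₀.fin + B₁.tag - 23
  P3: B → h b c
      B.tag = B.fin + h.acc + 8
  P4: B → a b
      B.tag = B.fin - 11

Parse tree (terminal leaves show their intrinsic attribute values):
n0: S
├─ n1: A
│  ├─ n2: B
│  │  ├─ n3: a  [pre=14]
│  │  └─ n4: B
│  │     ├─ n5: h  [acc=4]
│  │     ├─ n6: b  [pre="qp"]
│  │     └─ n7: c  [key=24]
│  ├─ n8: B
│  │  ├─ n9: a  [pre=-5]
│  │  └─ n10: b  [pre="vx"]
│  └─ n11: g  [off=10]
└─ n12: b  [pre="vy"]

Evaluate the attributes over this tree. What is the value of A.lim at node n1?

14

1. n1.idx = "wq"  ["wq"]
2. n1.env = 14  [14]
3. n2.fin = -4  [A.env - 18]
4. n3.pre = 14  [terminal]
5. n4.fin = 9  [a.pre - 5]
6. n5.acc = 4  [terminal]
7. n6.pre = "qp"  [terminal]
8. n7.key = 24  [terminal]
9. n4.tag = 21  [B.fin + h.acc + 8]
10. n2.tag = -6  [B₀.fin + B₁.tag - 23]
11. n8.fin = 29  [29]
12. n9.pre = -5  [terminal]
13. n10.pre = "vx"  [terminal]
14. n8.tag = 18  [B.fin - 11]
15. n11.off = 10  [terminal]
16. n1.lim = 14  [B₀.tag + 20]
17. n1.fin = 5  [A.env - 9]
18. n12.pre = "vy"  [terminal]
19. n0.live = -9  [A.fin - 14]
20. n0.env = 12  [A.fin + 7]
21. n0.cnt = true  [A.fin > 4]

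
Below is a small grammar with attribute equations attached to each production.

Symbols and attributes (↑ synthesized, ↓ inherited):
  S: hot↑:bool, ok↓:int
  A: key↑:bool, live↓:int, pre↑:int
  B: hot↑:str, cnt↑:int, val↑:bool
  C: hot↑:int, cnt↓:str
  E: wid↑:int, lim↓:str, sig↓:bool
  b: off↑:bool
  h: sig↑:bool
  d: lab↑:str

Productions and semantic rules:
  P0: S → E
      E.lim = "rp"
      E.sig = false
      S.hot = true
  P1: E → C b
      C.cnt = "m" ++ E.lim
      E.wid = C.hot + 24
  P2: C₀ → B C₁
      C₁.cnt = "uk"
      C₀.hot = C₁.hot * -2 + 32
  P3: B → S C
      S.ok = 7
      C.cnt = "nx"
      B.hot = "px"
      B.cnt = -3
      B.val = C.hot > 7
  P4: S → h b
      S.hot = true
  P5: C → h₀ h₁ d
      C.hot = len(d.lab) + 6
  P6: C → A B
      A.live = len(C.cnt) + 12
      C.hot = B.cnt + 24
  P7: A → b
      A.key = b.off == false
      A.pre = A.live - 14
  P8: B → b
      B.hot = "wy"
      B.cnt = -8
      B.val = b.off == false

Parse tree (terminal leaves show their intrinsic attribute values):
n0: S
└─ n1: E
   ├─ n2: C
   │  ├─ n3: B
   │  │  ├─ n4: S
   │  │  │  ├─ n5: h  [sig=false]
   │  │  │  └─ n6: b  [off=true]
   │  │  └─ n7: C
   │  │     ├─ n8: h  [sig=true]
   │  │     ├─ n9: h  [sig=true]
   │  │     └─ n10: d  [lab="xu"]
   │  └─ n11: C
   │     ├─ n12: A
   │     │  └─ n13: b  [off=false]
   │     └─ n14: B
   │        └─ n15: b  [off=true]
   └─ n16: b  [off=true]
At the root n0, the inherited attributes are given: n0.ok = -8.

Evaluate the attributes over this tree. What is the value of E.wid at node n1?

24

1. n0.ok = -8  [given at root]
2. n1.lim = "rp"  ["rp"]
3. n1.sig = false  [false]
4. n2.cnt = "mrp"  ["m" ++ E.lim]
5. n4.ok = 7  [7]
6. n5.sig = false  [terminal]
7. n6.off = true  [terminal]
8. n4.hot = true  [true]
9. n7.cnt = "nx"  ["nx"]
10. n8.sig = true  [terminal]
11. n9.sig = true  [terminal]
12. n10.lab = "xu"  [terminal]
13. n7.hot = 8  [len(d.lab) + 6]
14. n3.hot = "px"  ["px"]
15. n3.cnt = -3  [-3]
16. n3.val = true  [C.hot > 7]
17. n11.cnt = "uk"  ["uk"]
18. n12.live = 14  [len(C.cnt) + 12]
19. n13.off = false  [terminal]
20. n12.key = true  [b.off == false]
21. n12.pre = 0  [A.live - 14]
22. n15.off = true  [terminal]
23. n14.hot = "wy"  ["wy"]
24. n14.cnt = -8  [-8]
25. n14.val = false  [b.off == false]
26. n11.hot = 16  [B.cnt + 24]
27. n2.hot = 0  [C₁.hot * -2 + 32]
28. n16.off = true  [terminal]
29. n1.wid = 24  [C.hot + 24]
30. n0.hot = true  [true]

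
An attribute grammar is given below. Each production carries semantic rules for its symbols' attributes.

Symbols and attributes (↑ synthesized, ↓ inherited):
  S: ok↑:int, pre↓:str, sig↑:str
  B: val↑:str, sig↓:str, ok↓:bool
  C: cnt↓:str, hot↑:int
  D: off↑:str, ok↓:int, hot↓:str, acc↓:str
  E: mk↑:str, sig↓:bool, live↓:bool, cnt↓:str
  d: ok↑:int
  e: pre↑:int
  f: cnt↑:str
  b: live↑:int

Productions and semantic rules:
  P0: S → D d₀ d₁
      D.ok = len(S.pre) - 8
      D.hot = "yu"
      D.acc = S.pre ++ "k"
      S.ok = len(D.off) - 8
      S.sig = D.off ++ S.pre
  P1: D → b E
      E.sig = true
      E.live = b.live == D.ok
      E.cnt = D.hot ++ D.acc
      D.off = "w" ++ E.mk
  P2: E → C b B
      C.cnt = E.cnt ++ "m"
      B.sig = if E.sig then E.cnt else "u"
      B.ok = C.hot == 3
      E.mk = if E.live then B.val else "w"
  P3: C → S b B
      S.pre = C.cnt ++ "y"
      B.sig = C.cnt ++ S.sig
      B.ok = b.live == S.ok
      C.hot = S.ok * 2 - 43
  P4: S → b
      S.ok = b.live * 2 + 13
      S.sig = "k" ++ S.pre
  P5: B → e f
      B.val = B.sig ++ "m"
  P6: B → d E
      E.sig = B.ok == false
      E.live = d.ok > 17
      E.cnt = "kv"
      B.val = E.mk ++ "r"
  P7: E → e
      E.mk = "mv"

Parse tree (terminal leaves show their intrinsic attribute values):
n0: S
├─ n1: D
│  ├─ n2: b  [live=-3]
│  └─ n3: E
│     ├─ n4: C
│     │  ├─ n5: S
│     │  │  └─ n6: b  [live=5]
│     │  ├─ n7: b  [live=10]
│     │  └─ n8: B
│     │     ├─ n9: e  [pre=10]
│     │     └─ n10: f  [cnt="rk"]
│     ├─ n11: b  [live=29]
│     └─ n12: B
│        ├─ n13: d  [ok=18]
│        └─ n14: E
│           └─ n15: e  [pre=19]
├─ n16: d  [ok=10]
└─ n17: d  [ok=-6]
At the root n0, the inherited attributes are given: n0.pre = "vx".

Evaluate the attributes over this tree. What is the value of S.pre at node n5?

1. n0.pre = "vx"  [given at root]
2. n1.ok = -6  [len(S.pre) - 8]
3. n1.hot = "yu"  ["yu"]
4. n1.acc = "vxk"  [S.pre ++ "k"]
5. n2.live = -3  [terminal]
6. n3.sig = true  [true]
7. n3.live = false  [b.live == D.ok]
8. n3.cnt = "yuvxk"  [D.hot ++ D.acc]
9. n4.cnt = "yuvxkm"  [E.cnt ++ "m"]
10. n5.pre = "yuvxkmy"  [C.cnt ++ "y"]
11. n6.live = 5  [terminal]
12. n5.ok = 23  [b.live * 2 + 13]
13. n5.sig = "kyuvxkmy"  ["k" ++ S.pre]
14. n7.live = 10  [terminal]
15. n8.sig = "yuvxkmkyuvxkmy"  [C.cnt ++ S.sig]
16. n8.ok = false  [b.live == S.ok]
17. n9.pre = 10  [terminal]
18. n10.cnt = "rk"  [terminal]
19. n8.val = "yuvxkmkyuvxkmym"  [B.sig ++ "m"]
20. n4.hot = 3  [S.ok * 2 - 43]
21. n11.live = 29  [terminal]
22. n12.sig = "yuvxk"  [if E.sig then E.cnt else "u"]
23. n12.ok = true  [C.hot == 3]
24. n13.ok = 18  [terminal]
25. n14.sig = false  [B.ok == false]
26. n14.live = true  [d.ok > 17]
27. n14.cnt = "kv"  ["kv"]
28. n15.pre = 19  [terminal]
29. n14.mk = "mv"  ["mv"]
30. n12.val = "mvr"  [E.mk ++ "r"]
31. n3.mk = "w"  [if E.live then B.val else "w"]
32. n1.off = "ww"  ["w" ++ E.mk]
33. n16.ok = 10  [terminal]
34. n17.ok = -6  [terminal]
35. n0.ok = -6  [len(D.off) - 8]
36. n0.sig = "wwvx"  [D.off ++ S.pre]

"yuvxkmy"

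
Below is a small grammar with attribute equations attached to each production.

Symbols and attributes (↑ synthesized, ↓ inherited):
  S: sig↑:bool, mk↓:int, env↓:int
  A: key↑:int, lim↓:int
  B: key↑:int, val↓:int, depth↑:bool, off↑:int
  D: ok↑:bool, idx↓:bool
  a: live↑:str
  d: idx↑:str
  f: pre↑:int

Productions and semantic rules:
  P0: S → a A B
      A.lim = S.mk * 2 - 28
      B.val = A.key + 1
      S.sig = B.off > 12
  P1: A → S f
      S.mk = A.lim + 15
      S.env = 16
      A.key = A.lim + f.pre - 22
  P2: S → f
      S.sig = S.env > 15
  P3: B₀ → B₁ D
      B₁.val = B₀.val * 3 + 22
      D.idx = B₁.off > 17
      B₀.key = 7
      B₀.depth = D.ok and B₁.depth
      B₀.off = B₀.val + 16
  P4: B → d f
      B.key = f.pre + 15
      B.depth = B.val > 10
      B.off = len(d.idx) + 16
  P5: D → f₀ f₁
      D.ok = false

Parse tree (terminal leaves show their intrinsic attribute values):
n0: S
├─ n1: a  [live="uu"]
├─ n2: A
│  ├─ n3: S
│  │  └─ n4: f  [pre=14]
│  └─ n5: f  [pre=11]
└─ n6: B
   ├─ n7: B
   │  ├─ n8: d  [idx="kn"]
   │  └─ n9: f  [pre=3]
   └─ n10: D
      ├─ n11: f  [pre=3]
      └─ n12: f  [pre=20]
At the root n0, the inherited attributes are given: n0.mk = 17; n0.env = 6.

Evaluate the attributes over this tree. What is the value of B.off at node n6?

12

1. n0.mk = 17  [given at root]
2. n0.env = 6  [given at root]
3. n1.live = "uu"  [terminal]
4. n2.lim = 6  [S.mk * 2 - 28]
5. n3.mk = 21  [A.lim + 15]
6. n3.env = 16  [16]
7. n4.pre = 14  [terminal]
8. n3.sig = true  [S.env > 15]
9. n5.pre = 11  [terminal]
10. n2.key = -5  [A.lim + f.pre - 22]
11. n6.val = -4  [A.key + 1]
12. n7.val = 10  [B₀.val * 3 + 22]
13. n8.idx = "kn"  [terminal]
14. n9.pre = 3  [terminal]
15. n7.key = 18  [f.pre + 15]
16. n7.depth = false  [B.val > 10]
17. n7.off = 18  [len(d.idx) + 16]
18. n10.idx = true  [B₁.off > 17]
19. n11.pre = 3  [terminal]
20. n12.pre = 20  [terminal]
21. n10.ok = false  [false]
22. n6.key = 7  [7]
23. n6.depth = false  [D.ok and B₁.depth]
24. n6.off = 12  [B₀.val + 16]
25. n0.sig = false  [B.off > 12]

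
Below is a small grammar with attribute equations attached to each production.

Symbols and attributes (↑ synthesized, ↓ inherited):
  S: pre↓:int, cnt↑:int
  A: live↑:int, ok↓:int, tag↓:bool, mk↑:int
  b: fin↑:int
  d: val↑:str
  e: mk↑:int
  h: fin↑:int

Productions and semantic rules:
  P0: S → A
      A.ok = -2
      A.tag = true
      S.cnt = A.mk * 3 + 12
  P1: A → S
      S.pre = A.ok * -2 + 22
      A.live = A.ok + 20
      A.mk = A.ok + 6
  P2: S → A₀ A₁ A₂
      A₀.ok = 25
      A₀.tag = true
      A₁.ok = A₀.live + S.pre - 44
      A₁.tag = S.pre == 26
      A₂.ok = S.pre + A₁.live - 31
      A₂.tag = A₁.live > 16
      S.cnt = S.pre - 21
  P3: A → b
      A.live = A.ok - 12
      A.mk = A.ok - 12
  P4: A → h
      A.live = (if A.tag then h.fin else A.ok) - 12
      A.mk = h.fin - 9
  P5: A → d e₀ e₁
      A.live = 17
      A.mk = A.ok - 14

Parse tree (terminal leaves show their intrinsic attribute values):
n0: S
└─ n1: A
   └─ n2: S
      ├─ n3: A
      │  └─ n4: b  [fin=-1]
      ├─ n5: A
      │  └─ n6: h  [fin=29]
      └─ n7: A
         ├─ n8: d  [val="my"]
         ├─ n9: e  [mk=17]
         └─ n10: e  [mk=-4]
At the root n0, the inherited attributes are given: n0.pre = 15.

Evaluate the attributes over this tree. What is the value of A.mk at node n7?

-2

1. n0.pre = 15  [given at root]
2. n1.ok = -2  [-2]
3. n1.tag = true  [true]
4. n2.pre = 26  [A.ok * -2 + 22]
5. n3.ok = 25  [25]
6. n3.tag = true  [true]
7. n4.fin = -1  [terminal]
8. n3.live = 13  [A.ok - 12]
9. n3.mk = 13  [A.ok - 12]
10. n5.ok = -5  [A₀.live + S.pre - 44]
11. n5.tag = true  [S.pre == 26]
12. n6.fin = 29  [terminal]
13. n5.live = 17  [(if A.tag then h.fin else A.ok) - 12]
14. n5.mk = 20  [h.fin - 9]
15. n7.ok = 12  [S.pre + A₁.live - 31]
16. n7.tag = true  [A₁.live > 16]
17. n8.val = "my"  [terminal]
18. n9.mk = 17  [terminal]
19. n10.mk = -4  [terminal]
20. n7.live = 17  [17]
21. n7.mk = -2  [A.ok - 14]
22. n2.cnt = 5  [S.pre - 21]
23. n1.live = 18  [A.ok + 20]
24. n1.mk = 4  [A.ok + 6]
25. n0.cnt = 24  [A.mk * 3 + 12]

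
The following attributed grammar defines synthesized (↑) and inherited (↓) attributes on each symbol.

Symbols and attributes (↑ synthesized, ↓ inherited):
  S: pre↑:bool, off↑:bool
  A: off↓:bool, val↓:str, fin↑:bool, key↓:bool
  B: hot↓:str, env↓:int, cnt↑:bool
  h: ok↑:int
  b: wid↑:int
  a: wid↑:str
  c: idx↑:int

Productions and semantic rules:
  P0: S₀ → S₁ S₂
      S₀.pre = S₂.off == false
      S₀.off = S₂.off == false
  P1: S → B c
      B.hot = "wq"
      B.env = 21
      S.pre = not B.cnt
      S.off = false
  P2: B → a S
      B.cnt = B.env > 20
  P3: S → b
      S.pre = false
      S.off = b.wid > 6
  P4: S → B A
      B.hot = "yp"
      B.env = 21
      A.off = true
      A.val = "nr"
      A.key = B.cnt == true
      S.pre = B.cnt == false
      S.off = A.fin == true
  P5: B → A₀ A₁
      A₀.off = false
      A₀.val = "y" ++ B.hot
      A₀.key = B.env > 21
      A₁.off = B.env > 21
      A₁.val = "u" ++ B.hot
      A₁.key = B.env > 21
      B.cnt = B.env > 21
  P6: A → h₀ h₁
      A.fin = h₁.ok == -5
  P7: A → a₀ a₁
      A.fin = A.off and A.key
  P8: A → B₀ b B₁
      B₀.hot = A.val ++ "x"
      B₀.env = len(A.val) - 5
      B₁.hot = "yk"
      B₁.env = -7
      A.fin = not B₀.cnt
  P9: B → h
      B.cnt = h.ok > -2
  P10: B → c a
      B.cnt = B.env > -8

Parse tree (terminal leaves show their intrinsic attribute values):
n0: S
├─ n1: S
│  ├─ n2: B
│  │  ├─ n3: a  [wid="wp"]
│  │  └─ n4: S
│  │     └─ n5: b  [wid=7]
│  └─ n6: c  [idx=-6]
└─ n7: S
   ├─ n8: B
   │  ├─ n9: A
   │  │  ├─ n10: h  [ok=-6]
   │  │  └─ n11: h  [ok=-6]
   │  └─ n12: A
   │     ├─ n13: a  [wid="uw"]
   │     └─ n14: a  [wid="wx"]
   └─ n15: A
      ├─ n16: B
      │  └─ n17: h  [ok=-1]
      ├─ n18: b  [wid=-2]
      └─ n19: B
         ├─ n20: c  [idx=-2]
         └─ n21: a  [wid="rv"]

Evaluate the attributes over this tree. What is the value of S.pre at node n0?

true

1. n2.hot = "wq"  ["wq"]
2. n2.env = 21  [21]
3. n3.wid = "wp"  [terminal]
4. n5.wid = 7  [terminal]
5. n4.pre = false  [false]
6. n4.off = true  [b.wid > 6]
7. n2.cnt = true  [B.env > 20]
8. n6.idx = -6  [terminal]
9. n1.pre = false  [not B.cnt]
10. n1.off = false  [false]
11. n8.hot = "yp"  ["yp"]
12. n8.env = 21  [21]
13. n9.off = false  [false]
14. n9.val = "yyp"  ["y" ++ B.hot]
15. n9.key = false  [B.env > 21]
16. n10.ok = -6  [terminal]
17. n11.ok = -6  [terminal]
18. n9.fin = false  [h₁.ok == -5]
19. n12.off = false  [B.env > 21]
20. n12.val = "uyp"  ["u" ++ B.hot]
21. n12.key = false  [B.env > 21]
22. n13.wid = "uw"  [terminal]
23. n14.wid = "wx"  [terminal]
24. n12.fin = false  [A.off and A.key]
25. n8.cnt = false  [B.env > 21]
26. n15.off = true  [true]
27. n15.val = "nr"  ["nr"]
28. n15.key = false  [B.cnt == true]
29. n16.hot = "nrx"  [A.val ++ "x"]
30. n16.env = -3  [len(A.val) - 5]
31. n17.ok = -1  [terminal]
32. n16.cnt = true  [h.ok > -2]
33. n18.wid = -2  [terminal]
34. n19.hot = "yk"  ["yk"]
35. n19.env = -7  [-7]
36. n20.idx = -2  [terminal]
37. n21.wid = "rv"  [terminal]
38. n19.cnt = true  [B.env > -8]
39. n15.fin = false  [not B₀.cnt]
40. n7.pre = true  [B.cnt == false]
41. n7.off = false  [A.fin == true]
42. n0.pre = true  [S₂.off == false]
43. n0.off = true  [S₂.off == false]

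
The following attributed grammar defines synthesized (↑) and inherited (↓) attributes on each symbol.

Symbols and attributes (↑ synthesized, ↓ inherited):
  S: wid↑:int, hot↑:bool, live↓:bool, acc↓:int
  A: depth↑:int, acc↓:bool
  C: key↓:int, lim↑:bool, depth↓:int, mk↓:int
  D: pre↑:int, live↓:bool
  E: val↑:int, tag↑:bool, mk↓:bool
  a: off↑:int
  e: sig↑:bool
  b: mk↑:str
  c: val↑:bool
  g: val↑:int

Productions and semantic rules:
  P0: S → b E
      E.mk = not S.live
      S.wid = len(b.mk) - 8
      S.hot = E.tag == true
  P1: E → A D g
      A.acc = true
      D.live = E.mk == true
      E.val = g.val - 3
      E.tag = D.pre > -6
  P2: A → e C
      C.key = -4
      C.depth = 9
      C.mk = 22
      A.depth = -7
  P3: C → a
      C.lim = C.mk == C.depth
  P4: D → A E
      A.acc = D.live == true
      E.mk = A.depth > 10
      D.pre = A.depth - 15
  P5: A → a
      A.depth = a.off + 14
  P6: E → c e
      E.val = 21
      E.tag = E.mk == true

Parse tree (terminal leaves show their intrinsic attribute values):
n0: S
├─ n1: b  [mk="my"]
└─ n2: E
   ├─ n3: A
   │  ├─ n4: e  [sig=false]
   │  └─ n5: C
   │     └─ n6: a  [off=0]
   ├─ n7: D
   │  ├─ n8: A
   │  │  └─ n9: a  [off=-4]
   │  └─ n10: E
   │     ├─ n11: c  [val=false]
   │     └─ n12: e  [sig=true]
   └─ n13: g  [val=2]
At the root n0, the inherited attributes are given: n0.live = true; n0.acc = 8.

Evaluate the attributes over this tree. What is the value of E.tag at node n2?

1. n0.live = true  [given at root]
2. n0.acc = 8  [given at root]
3. n1.mk = "my"  [terminal]
4. n2.mk = false  [not S.live]
5. n3.acc = true  [true]
6. n4.sig = false  [terminal]
7. n5.key = -4  [-4]
8. n5.depth = 9  [9]
9. n5.mk = 22  [22]
10. n6.off = 0  [terminal]
11. n5.lim = false  [C.mk == C.depth]
12. n3.depth = -7  [-7]
13. n7.live = false  [E.mk == true]
14. n8.acc = false  [D.live == true]
15. n9.off = -4  [terminal]
16. n8.depth = 10  [a.off + 14]
17. n10.mk = false  [A.depth > 10]
18. n11.val = false  [terminal]
19. n12.sig = true  [terminal]
20. n10.val = 21  [21]
21. n10.tag = false  [E.mk == true]
22. n7.pre = -5  [A.depth - 15]
23. n13.val = 2  [terminal]
24. n2.val = -1  [g.val - 3]
25. n2.tag = true  [D.pre > -6]
26. n0.wid = -6  [len(b.mk) - 8]
27. n0.hot = true  [E.tag == true]

true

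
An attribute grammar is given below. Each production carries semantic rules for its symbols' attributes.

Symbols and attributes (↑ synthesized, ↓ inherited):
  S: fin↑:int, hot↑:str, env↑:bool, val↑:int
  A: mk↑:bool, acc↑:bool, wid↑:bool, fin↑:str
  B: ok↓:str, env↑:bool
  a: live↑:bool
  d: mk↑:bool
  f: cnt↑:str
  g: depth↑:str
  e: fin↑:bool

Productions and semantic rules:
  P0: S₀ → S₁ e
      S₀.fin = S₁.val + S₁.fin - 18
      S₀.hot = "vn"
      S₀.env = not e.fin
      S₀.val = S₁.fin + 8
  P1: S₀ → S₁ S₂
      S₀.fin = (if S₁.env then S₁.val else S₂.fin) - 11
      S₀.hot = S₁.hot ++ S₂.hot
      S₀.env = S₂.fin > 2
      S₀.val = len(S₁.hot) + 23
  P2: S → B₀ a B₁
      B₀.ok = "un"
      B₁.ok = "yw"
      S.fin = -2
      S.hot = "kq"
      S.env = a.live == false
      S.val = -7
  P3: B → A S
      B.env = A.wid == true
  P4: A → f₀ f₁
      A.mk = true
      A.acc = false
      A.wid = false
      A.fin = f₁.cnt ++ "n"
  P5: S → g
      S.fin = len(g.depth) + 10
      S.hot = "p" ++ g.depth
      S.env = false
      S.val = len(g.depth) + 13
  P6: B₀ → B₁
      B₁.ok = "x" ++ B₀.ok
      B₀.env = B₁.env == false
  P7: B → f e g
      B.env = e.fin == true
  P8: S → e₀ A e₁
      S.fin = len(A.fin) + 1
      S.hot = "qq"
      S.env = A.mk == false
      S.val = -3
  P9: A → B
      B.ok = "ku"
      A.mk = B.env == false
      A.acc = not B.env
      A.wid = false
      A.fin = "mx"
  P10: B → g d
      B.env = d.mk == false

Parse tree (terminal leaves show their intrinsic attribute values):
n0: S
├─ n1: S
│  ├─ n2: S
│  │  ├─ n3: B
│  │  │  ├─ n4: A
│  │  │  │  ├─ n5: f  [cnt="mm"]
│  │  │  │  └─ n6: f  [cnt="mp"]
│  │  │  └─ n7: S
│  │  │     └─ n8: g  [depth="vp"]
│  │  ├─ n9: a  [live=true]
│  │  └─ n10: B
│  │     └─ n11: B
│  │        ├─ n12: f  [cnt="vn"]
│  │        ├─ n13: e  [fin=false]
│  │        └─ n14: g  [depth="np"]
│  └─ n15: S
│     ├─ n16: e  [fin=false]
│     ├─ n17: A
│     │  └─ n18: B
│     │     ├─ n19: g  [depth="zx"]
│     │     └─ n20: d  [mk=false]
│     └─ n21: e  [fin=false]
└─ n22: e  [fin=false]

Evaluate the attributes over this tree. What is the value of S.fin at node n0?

1. n3.ok = "un"  ["un"]
2. n5.cnt = "mm"  [terminal]
3. n6.cnt = "mp"  [terminal]
4. n4.mk = true  [true]
5. n4.acc = false  [false]
6. n4.wid = false  [false]
7. n4.fin = "mpn"  [f₁.cnt ++ "n"]
8. n8.depth = "vp"  [terminal]
9. n7.fin = 12  [len(g.depth) + 10]
10. n7.hot = "pvp"  ["p" ++ g.depth]
11. n7.env = false  [false]
12. n7.val = 15  [len(g.depth) + 13]
13. n3.env = false  [A.wid == true]
14. n9.live = true  [terminal]
15. n10.ok = "yw"  ["yw"]
16. n11.ok = "xyw"  ["x" ++ B₀.ok]
17. n12.cnt = "vn"  [terminal]
18. n13.fin = false  [terminal]
19. n14.depth = "np"  [terminal]
20. n11.env = false  [e.fin == true]
21. n10.env = true  [B₁.env == false]
22. n2.fin = -2  [-2]
23. n2.hot = "kq"  ["kq"]
24. n2.env = false  [a.live == false]
25. n2.val = -7  [-7]
26. n16.fin = false  [terminal]
27. n18.ok = "ku"  ["ku"]
28. n19.depth = "zx"  [terminal]
29. n20.mk = false  [terminal]
30. n18.env = true  [d.mk == false]
31. n17.mk = false  [B.env == false]
32. n17.acc = false  [not B.env]
33. n17.wid = false  [false]
34. n17.fin = "mx"  ["mx"]
35. n21.fin = false  [terminal]
36. n15.fin = 3  [len(A.fin) + 1]
37. n15.hot = "qq"  ["qq"]
38. n15.env = true  [A.mk == false]
39. n15.val = -3  [-3]
40. n1.fin = -8  [(if S₁.env then S₁.val else S₂.fin) - 11]
41. n1.hot = "kqqq"  [S₁.hot ++ S₂.hot]
42. n1.env = true  [S₂.fin > 2]
43. n1.val = 25  [len(S₁.hot) + 23]
44. n22.fin = false  [terminal]
45. n0.fin = -1  [S₁.val + S₁.fin - 18]
46. n0.hot = "vn"  ["vn"]
47. n0.env = true  [not e.fin]
48. n0.val = 0  [S₁.fin + 8]

-1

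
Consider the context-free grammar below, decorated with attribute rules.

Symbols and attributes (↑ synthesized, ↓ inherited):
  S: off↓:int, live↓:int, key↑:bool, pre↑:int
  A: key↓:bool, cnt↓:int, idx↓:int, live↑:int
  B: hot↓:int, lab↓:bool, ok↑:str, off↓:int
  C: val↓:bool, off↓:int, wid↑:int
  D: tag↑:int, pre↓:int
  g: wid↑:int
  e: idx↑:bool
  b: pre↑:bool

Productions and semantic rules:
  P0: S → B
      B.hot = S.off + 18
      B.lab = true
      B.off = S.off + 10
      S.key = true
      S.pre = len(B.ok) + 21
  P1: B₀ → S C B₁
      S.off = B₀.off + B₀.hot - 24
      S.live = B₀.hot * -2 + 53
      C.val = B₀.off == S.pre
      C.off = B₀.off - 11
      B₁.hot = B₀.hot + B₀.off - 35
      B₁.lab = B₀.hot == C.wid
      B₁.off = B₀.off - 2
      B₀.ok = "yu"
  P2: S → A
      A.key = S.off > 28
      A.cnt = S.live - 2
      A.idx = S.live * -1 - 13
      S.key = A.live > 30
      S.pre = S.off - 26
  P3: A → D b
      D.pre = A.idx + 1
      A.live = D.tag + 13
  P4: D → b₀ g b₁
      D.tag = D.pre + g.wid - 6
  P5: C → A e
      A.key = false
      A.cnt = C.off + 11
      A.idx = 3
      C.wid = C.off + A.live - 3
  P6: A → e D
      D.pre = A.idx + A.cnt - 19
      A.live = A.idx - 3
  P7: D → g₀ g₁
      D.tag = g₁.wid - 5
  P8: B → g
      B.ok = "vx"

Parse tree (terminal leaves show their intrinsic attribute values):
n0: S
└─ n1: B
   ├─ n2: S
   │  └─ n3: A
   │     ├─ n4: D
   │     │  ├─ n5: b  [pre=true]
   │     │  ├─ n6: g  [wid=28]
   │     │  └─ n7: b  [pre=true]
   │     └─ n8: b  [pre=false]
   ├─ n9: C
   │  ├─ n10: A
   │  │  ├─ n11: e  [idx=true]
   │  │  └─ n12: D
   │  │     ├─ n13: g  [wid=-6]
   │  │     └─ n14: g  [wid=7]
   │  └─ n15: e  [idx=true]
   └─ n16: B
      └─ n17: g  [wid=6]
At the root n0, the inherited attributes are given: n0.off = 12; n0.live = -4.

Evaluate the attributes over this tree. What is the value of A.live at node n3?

1. n0.off = 12  [given at root]
2. n0.live = -4  [given at root]
3. n1.hot = 30  [S.off + 18]
4. n1.lab = true  [true]
5. n1.off = 22  [S.off + 10]
6. n2.off = 28  [B₀.off + B₀.hot - 24]
7. n2.live = -7  [B₀.hot * -2 + 53]
8. n3.key = false  [S.off > 28]
9. n3.cnt = -9  [S.live - 2]
10. n3.idx = -6  [S.live * -1 - 13]
11. n4.pre = -5  [A.idx + 1]
12. n5.pre = true  [terminal]
13. n6.wid = 28  [terminal]
14. n7.pre = true  [terminal]
15. n4.tag = 17  [D.pre + g.wid - 6]
16. n8.pre = false  [terminal]
17. n3.live = 30  [D.tag + 13]
18. n2.key = false  [A.live > 30]
19. n2.pre = 2  [S.off - 26]
20. n9.val = false  [B₀.off == S.pre]
21. n9.off = 11  [B₀.off - 11]
22. n10.key = false  [false]
23. n10.cnt = 22  [C.off + 11]
24. n10.idx = 3  [3]
25. n11.idx = true  [terminal]
26. n12.pre = 6  [A.idx + A.cnt - 19]
27. n13.wid = -6  [terminal]
28. n14.wid = 7  [terminal]
29. n12.tag = 2  [g₁.wid - 5]
30. n10.live = 0  [A.idx - 3]
31. n15.idx = true  [terminal]
32. n9.wid = 8  [C.off + A.live - 3]
33. n16.hot = 17  [B₀.hot + B₀.off - 35]
34. n16.lab = false  [B₀.hot == C.wid]
35. n16.off = 20  [B₀.off - 2]
36. n17.wid = 6  [terminal]
37. n16.ok = "vx"  ["vx"]
38. n1.ok = "yu"  ["yu"]
39. n0.key = true  [true]
40. n0.pre = 23  [len(B.ok) + 21]

30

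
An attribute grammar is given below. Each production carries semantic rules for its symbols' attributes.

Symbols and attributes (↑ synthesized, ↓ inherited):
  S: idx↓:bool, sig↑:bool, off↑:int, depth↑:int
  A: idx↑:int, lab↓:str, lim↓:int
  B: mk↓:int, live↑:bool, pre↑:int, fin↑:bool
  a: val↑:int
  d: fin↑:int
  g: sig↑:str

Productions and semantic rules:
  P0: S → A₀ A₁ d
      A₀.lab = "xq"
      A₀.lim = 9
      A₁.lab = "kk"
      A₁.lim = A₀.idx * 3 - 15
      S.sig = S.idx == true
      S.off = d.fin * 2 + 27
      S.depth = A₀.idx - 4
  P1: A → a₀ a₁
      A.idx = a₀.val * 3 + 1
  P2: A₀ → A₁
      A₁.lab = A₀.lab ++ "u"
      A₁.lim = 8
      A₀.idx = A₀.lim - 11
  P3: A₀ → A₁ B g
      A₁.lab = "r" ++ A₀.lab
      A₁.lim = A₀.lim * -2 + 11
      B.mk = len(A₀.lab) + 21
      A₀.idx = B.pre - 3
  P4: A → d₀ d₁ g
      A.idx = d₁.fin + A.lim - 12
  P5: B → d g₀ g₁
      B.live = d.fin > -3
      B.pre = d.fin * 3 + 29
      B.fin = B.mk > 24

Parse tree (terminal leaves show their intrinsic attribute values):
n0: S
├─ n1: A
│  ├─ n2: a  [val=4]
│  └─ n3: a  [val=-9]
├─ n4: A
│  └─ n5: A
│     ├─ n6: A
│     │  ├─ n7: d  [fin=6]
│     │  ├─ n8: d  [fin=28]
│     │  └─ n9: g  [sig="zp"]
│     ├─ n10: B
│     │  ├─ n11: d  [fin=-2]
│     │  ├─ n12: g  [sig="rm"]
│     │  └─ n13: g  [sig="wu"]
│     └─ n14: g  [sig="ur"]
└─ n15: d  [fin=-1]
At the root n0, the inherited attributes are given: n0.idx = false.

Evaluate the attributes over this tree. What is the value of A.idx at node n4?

13

1. n0.idx = false  [given at root]
2. n1.lab = "xq"  ["xq"]
3. n1.lim = 9  [9]
4. n2.val = 4  [terminal]
5. n3.val = -9  [terminal]
6. n1.idx = 13  [a₀.val * 3 + 1]
7. n4.lab = "kk"  ["kk"]
8. n4.lim = 24  [A₀.idx * 3 - 15]
9. n5.lab = "kku"  [A₀.lab ++ "u"]
10. n5.lim = 8  [8]
11. n6.lab = "rkku"  ["r" ++ A₀.lab]
12. n6.lim = -5  [A₀.lim * -2 + 11]
13. n7.fin = 6  [terminal]
14. n8.fin = 28  [terminal]
15. n9.sig = "zp"  [terminal]
16. n6.idx = 11  [d₁.fin + A.lim - 12]
17. n10.mk = 24  [len(A₀.lab) + 21]
18. n11.fin = -2  [terminal]
19. n12.sig = "rm"  [terminal]
20. n13.sig = "wu"  [terminal]
21. n10.live = true  [d.fin > -3]
22. n10.pre = 23  [d.fin * 3 + 29]
23. n10.fin = false  [B.mk > 24]
24. n14.sig = "ur"  [terminal]
25. n5.idx = 20  [B.pre - 3]
26. n4.idx = 13  [A₀.lim - 11]
27. n15.fin = -1  [terminal]
28. n0.sig = false  [S.idx == true]
29. n0.off = 25  [d.fin * 2 + 27]
30. n0.depth = 9  [A₀.idx - 4]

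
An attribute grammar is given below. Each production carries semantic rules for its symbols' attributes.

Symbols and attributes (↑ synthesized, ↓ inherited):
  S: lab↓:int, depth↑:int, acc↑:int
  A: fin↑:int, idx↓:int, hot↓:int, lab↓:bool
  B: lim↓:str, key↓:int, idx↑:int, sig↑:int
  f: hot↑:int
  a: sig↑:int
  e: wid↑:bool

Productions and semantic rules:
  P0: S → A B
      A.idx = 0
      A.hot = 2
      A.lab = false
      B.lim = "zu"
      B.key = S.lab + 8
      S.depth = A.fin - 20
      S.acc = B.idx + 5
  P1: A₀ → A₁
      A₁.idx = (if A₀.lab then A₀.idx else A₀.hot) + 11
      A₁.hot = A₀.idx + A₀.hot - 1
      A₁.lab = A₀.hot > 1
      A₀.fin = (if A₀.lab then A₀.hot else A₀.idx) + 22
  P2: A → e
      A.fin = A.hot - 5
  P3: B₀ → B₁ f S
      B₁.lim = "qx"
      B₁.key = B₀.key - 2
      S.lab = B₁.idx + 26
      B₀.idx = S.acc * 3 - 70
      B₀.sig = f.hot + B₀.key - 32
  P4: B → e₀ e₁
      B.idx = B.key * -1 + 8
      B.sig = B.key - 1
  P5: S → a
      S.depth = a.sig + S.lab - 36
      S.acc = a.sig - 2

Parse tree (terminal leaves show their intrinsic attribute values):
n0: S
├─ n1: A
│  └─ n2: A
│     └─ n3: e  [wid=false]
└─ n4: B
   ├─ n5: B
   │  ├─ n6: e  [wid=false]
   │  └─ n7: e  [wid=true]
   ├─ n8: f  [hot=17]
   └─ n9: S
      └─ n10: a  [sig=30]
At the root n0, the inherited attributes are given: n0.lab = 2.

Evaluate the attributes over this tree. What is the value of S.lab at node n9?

26

1. n0.lab = 2  [given at root]
2. n1.idx = 0  [0]
3. n1.hot = 2  [2]
4. n1.lab = false  [false]
5. n2.idx = 13  [(if A₀.lab then A₀.idx else A₀.hot) + 11]
6. n2.hot = 1  [A₀.idx + A₀.hot - 1]
7. n2.lab = true  [A₀.hot > 1]
8. n3.wid = false  [terminal]
9. n2.fin = -4  [A.hot - 5]
10. n1.fin = 22  [(if A₀.lab then A₀.hot else A₀.idx) + 22]
11. n4.lim = "zu"  ["zu"]
12. n4.key = 10  [S.lab + 8]
13. n5.lim = "qx"  ["qx"]
14. n5.key = 8  [B₀.key - 2]
15. n6.wid = false  [terminal]
16. n7.wid = true  [terminal]
17. n5.idx = 0  [B.key * -1 + 8]
18. n5.sig = 7  [B.key - 1]
19. n8.hot = 17  [terminal]
20. n9.lab = 26  [B₁.idx + 26]
21. n10.sig = 30  [terminal]
22. n9.depth = 20  [a.sig + S.lab - 36]
23. n9.acc = 28  [a.sig - 2]
24. n4.idx = 14  [S.acc * 3 - 70]
25. n4.sig = -5  [f.hot + B₀.key - 32]
26. n0.depth = 2  [A.fin - 20]
27. n0.acc = 19  [B.idx + 5]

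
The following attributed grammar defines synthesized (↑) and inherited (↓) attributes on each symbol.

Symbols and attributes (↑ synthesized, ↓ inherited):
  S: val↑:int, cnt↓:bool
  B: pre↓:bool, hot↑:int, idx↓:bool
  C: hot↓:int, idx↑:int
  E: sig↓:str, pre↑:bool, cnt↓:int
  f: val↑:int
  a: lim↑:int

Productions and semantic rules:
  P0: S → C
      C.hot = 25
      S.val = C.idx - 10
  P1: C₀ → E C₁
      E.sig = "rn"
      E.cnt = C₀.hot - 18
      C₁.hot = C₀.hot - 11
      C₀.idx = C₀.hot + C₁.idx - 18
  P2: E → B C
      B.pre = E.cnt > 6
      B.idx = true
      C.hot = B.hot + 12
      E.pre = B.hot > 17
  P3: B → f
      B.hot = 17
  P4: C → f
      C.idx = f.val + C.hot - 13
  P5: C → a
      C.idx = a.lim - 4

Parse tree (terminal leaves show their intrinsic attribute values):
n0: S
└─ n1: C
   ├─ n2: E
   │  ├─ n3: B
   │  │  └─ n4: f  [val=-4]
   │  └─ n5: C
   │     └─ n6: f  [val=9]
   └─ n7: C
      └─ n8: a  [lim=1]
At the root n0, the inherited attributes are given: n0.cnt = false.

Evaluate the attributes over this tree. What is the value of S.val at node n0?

1. n0.cnt = false  [given at root]
2. n1.hot = 25  [25]
3. n2.sig = "rn"  ["rn"]
4. n2.cnt = 7  [C₀.hot - 18]
5. n3.pre = true  [E.cnt > 6]
6. n3.idx = true  [true]
7. n4.val = -4  [terminal]
8. n3.hot = 17  [17]
9. n5.hot = 29  [B.hot + 12]
10. n6.val = 9  [terminal]
11. n5.idx = 25  [f.val + C.hot - 13]
12. n2.pre = false  [B.hot > 17]
13. n7.hot = 14  [C₀.hot - 11]
14. n8.lim = 1  [terminal]
15. n7.idx = -3  [a.lim - 4]
16. n1.idx = 4  [C₀.hot + C₁.idx - 18]
17. n0.val = -6  [C.idx - 10]

-6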